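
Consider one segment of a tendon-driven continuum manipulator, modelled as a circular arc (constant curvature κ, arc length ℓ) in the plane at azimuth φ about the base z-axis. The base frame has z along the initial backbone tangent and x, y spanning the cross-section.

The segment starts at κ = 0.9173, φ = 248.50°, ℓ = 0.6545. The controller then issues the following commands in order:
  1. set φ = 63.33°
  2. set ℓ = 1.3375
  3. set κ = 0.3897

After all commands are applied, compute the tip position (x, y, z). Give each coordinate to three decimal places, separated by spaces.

initial: κ=0.9173, φ=248.50°, ℓ=0.6545
cmd 1: set φ=63.33° → (κ,φ,ℓ)=(0.9173,63.33°,0.6545) → tip=(0.0856,0.1704,0.6159)
cmd 2: set ℓ=1.3375 → (κ,φ,ℓ)=(0.9173,63.33°,1.3375) → tip=(0.3243,0.6457,1.0263)
cmd 3: set κ=0.3897 → (κ,φ,ℓ)=(0.3897,63.33°,1.3375) → tip=(0.1529,0.3045,1.2778)

0.153 0.304 1.278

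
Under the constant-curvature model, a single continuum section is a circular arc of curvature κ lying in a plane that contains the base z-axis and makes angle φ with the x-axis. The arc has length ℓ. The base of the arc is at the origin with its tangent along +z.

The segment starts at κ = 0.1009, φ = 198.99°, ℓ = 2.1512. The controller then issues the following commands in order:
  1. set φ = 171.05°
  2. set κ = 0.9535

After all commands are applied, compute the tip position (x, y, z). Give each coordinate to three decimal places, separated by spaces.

-1.515 0.239 0.930

initial: κ=0.1009, φ=198.99°, ℓ=2.1512
cmd 1: set φ=171.05° → (κ,φ,ℓ)=(0.1009,171.05°,2.1512) → tip=(-0.2297,0.0362,2.1343)
cmd 2: set κ=0.9535 → (κ,φ,ℓ)=(0.9535,171.05°,2.1512) → tip=(-1.5147,0.2386,0.9301)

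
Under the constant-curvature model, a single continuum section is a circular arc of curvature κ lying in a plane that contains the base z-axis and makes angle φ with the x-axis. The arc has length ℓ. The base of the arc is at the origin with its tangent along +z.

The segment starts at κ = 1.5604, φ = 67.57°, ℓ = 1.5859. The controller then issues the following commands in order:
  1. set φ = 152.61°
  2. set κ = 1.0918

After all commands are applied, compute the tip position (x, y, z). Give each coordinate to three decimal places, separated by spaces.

initial: κ=1.5604, φ=67.57°, ℓ=1.5859
cmd 1: set φ=152.61° → (κ,φ,ℓ)=(1.5604,152.61°,1.5859) → tip=(-1.0161,0.5265,0.3964)
cmd 2: set κ=1.0918 → (κ,φ,ℓ)=(1.0918,152.61°,1.5859) → tip=(-0.9434,0.4888,0.9041)

-0.943 0.489 0.904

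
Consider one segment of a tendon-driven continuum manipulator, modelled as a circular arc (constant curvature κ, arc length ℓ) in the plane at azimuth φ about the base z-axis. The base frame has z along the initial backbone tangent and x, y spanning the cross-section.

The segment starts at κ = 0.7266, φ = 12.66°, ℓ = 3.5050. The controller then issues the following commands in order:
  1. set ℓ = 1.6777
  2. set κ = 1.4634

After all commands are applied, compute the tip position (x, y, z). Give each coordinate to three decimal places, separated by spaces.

initial: κ=0.7266, φ=12.66°, ℓ=3.5050
cmd 1: set ℓ=1.6777 → (κ,φ,ℓ)=(0.7266,12.66°,1.6777) → tip=(0.8801,0.1977,1.2920)
cmd 2: set κ=1.4634 → (κ,φ,ℓ)=(1.4634,12.66°,1.6777) → tip=(1.1824,0.2656,0.4331)

1.182 0.266 0.433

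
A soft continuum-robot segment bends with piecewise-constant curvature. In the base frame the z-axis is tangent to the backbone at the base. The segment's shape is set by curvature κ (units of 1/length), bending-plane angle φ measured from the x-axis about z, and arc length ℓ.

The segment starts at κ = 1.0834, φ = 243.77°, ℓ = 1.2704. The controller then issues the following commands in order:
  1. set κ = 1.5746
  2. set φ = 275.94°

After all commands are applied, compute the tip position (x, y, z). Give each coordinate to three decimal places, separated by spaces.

0.093 -0.895 0.577

initial: κ=1.0834, φ=243.77°, ℓ=1.2704
cmd 1: set κ=1.5746 → (κ,φ,ℓ)=(1.5746,243.77°,1.2704) → tip=(-0.3976,-0.8070,0.5774)
cmd 2: set φ=275.94° → (κ,φ,ℓ)=(1.5746,275.94°,1.2704) → tip=(0.0931,-0.8948,0.5774)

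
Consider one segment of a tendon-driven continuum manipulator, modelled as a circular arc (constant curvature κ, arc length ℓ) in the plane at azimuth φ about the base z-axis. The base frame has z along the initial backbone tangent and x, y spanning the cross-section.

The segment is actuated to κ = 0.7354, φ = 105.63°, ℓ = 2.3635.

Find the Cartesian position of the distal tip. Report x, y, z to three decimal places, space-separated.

-0.427 1.528 1.341

θ = κ·ℓ = 0.7354 × 2.3635 = 1.73812 rad
ρ = (1 − cos θ)/κ = (1 − -0.16654)/0.7354 = 1.58627
z = sin θ / κ = 0.98603/0.7354 = 1.34081
x = ρ cos φ = 1.58627 × cos(105.63°) = -0.42738
y = ρ sin φ = 1.58627 × sin(105.63°) = 1.52761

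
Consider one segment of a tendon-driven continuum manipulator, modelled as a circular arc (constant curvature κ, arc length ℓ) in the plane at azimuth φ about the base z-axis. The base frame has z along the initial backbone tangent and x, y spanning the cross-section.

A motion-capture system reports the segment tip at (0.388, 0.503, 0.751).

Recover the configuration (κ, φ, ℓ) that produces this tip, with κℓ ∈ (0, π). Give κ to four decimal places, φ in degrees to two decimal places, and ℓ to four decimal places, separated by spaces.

1.3131 52.35 1.0694

ρ = √(x²+y²) = √(0.388² + 0.503²) = 0.63526
φ = atan2(y, x) mod 360° = atan2(0.503, 0.388) = 52.3544°
|p|² = ρ² + z² = 0.63526² + 0.751² = 0.96755
κ = 2ρ / |p|² = 2×0.63526 / 0.96755 = 1.31312
θ = 2·atan2(ρ, z) = 2·atan2(0.63526, 0.751) = 1.40420 rad
ℓ = θ/κ = 1.40420/1.31312 = 1.06936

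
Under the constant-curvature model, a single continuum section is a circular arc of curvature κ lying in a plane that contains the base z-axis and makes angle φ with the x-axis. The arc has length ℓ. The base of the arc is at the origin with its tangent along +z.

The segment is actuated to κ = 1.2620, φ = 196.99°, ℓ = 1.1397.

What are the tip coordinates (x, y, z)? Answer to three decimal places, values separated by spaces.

-0.658 -0.201 0.785

θ = κ·ℓ = 1.2620 × 1.1397 = 1.43830 rad
ρ = (1 − cos θ)/κ = (1 − 0.13211)/1.2620 = 0.68771
z = sin θ / κ = 0.99124/1.2620 = 0.78545
x = ρ cos φ = 0.68771 × cos(196.99°) = -0.65770
y = ρ sin φ = 0.68771 × sin(196.99°) = -0.20095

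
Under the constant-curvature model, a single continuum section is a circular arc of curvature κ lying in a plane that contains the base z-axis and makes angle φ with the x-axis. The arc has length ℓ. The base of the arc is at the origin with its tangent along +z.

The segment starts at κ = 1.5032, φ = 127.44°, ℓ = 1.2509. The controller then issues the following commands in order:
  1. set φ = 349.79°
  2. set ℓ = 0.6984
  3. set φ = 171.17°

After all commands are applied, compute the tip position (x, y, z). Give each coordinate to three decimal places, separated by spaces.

initial: κ=1.5032, φ=127.44°, ℓ=1.2509
cmd 1: set φ=349.79° → (κ,φ,ℓ)=(1.5032,349.79°,1.2509) → tip=(0.8542,-0.1538,0.6336)
cmd 2: set ℓ=0.6984 → (κ,φ,ℓ)=(1.5032,349.79°,0.6984) → tip=(0.3289,-0.0592,0.5770)
cmd 3: set φ=171.17° → (κ,φ,ℓ)=(1.5032,171.17°,0.6984) → tip=(-0.3302,0.0513,0.5770)

-0.330 0.051 0.577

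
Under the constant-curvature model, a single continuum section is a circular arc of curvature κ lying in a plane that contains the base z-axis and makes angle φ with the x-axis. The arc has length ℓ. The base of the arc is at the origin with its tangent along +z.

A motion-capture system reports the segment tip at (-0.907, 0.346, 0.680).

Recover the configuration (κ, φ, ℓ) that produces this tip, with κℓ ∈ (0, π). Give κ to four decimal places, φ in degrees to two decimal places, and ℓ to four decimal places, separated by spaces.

ρ = √(x²+y²) = √(-0.907² + 0.346²) = 0.97075
φ = atan2(y, x) mod 360° = atan2(0.346, -0.907) = 159.1193°
|p|² = ρ² + z² = 0.97075² + 0.680² = 1.40477
κ = 2ρ / |p|² = 2×0.97075 / 1.40477 = 1.38209
θ = 2·atan2(ρ, z) = 2·atan2(0.97075, 0.680) = 1.91949 rad
ℓ = θ/κ = 1.91949/1.38209 = 1.38883

1.3821 159.12 1.3888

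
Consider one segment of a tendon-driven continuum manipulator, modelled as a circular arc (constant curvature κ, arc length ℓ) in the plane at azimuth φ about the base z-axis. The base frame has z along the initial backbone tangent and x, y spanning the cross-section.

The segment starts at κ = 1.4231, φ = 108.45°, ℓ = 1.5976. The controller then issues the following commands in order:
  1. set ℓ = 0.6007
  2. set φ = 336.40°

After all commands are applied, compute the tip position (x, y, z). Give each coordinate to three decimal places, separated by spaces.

initial: κ=1.4231, φ=108.45°, ℓ=1.5976
cmd 1: set ℓ=0.6007 → (κ,φ,ℓ)=(1.4231,108.45°,0.6007) → tip=(-0.0764,0.2291,0.5302)
cmd 2: set φ=336.40° → (κ,φ,ℓ)=(1.4231,336.40°,0.6007) → tip=(0.2213,-0.0967,0.5302)

0.221 -0.097 0.530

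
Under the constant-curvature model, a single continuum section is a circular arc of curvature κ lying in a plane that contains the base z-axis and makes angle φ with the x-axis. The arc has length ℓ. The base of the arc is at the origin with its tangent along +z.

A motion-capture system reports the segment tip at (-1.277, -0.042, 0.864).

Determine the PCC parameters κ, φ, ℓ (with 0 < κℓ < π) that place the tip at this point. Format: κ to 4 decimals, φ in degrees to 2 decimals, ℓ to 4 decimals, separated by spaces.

ρ = √(x²+y²) = √(-1.277² + -0.042²) = 1.27769
φ = atan2(y, x) mod 360° = atan2(-0.042, -1.277) = 181.8838°
|p|² = ρ² + z² = 1.27769² + 0.864² = 2.37899
κ = 2ρ / |p|² = 2×1.27769 / 2.37899 = 1.07415
θ = 2·atan2(ρ, z) = 2·atan2(1.27769, 0.864) = 1.95242 rad
ℓ = θ/κ = 1.95242/1.07415 = 1.81765

1.0741 181.88 1.8176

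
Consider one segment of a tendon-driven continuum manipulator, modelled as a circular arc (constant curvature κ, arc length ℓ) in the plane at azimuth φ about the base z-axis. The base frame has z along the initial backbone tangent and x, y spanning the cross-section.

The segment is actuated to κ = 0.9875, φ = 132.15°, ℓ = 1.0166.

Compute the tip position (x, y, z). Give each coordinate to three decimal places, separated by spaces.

θ = κ·ℓ = 0.9875 × 1.0166 = 1.00389 rad
ρ = (1 − cos θ)/κ = (1 − 0.53702)/0.9875 = 0.46884
z = sin θ / κ = 0.84357/0.9875 = 0.85425
x = ρ cos φ = 0.46884 × cos(132.15°) = -0.31462
y = ρ sin φ = 0.46884 × sin(132.15°) = 0.34759

-0.315 0.348 0.854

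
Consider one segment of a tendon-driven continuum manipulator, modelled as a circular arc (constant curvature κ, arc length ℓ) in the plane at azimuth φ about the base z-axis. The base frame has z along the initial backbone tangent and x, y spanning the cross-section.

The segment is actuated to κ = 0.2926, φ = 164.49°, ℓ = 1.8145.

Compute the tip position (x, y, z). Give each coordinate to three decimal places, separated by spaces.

-0.453 0.126 1.730

θ = κ·ℓ = 0.2926 × 1.8145 = 0.53092 rad
ρ = (1 − cos θ)/κ = (1 − 0.86234)/0.2926 = 0.47047
z = sin θ / κ = 0.50633/0.2926 = 1.73045
x = ρ cos φ = 0.47047 × cos(164.49°) = -0.45334
y = ρ sin φ = 0.47047 × sin(164.49°) = 0.12581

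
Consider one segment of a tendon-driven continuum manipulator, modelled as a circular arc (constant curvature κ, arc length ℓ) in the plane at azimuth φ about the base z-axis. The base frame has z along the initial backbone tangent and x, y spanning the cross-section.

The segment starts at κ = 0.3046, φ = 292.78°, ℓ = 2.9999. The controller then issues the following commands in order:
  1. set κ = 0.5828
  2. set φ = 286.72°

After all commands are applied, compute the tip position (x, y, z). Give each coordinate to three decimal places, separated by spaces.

initial: κ=0.3046, φ=292.78°, ℓ=2.9999
cmd 1: set κ=0.5828 → (κ,φ,ℓ)=(0.5828,292.78°,2.9999) → tip=(0.7817,-1.8614,1.6889)
cmd 2: set φ=286.72° → (κ,φ,ℓ)=(0.5828,286.72°,2.9999) → tip=(0.5808,-1.9335,1.6889)

0.581 -1.934 1.689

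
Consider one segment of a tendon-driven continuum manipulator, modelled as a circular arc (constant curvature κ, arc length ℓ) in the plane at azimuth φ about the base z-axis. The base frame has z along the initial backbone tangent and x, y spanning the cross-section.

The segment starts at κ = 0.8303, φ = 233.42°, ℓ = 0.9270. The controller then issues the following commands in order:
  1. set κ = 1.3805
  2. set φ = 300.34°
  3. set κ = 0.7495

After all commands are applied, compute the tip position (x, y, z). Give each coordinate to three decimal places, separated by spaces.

0.156 -0.267 0.854

initial: κ=0.8303, φ=233.42°, ℓ=0.9270
cmd 1: set κ=1.3805 → (κ,φ,ℓ)=(1.3805,233.42°,0.9270) → tip=(-0.3078,-0.4148,0.6939)
cmd 2: set φ=300.34° → (κ,φ,ℓ)=(1.3805,300.34°,0.9270) → tip=(0.2609,-0.4458,0.6939)
cmd 3: set κ=0.7495 → (κ,φ,ℓ)=(0.7495,300.34°,0.9270) → tip=(0.1562,-0.2669,0.8542)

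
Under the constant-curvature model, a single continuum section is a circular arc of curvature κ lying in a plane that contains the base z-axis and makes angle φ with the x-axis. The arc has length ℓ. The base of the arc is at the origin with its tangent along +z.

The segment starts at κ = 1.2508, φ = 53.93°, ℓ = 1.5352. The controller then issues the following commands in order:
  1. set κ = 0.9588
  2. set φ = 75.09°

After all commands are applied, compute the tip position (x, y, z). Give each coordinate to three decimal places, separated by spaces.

initial: κ=1.2508, φ=53.93°, ℓ=1.5352
cmd 1: set κ=0.9588 → (κ,φ,ℓ)=(0.9588,53.93°,1.5352) → tip=(0.5535,0.7598,1.0379)
cmd 2: set φ=75.09° → (κ,φ,ℓ)=(0.9588,75.09°,1.5352) → tip=(0.2419,0.9084,1.0379)

0.242 0.908 1.038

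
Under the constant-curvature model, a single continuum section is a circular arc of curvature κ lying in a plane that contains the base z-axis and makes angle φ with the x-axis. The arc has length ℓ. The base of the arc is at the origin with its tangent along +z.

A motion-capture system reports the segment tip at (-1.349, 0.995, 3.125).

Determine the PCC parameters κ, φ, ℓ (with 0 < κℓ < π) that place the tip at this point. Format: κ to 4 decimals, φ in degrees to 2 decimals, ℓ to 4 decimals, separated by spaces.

0.2666 143.59 3.6936

ρ = √(x²+y²) = √(-1.349² + 0.995²) = 1.67625
φ = atan2(y, x) mod 360° = atan2(0.995, -1.349) = 143.5881°
|p|² = ρ² + z² = 1.67625² + 3.125² = 12.57545
κ = 2ρ / |p|² = 2×1.67625 / 12.57545 = 0.26659
θ = 2·atan2(ρ, z) = 2·atan2(1.67625, 3.125) = 0.98469 rad
ℓ = θ/κ = 0.98469/0.26659 = 3.69361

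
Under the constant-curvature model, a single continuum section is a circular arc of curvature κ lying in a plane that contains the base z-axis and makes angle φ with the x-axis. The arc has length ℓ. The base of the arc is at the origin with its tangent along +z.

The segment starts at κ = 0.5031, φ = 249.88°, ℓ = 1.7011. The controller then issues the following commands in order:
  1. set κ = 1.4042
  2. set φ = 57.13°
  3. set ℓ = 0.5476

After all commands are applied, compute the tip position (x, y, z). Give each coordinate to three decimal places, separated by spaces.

0.109 0.168 0.495

initial: κ=0.5031, φ=249.88°, ℓ=1.7011
cmd 1: set κ=1.4042 → (κ,φ,ℓ)=(1.4042,249.88°,1.7011) → tip=(-0.4237,-1.1566,0.4869)
cmd 2: set φ=57.13° → (κ,φ,ℓ)=(1.4042,57.13°,1.7011) → tip=(0.6685,1.0346,0.4869)
cmd 3: set ℓ=0.5476 → (κ,φ,ℓ)=(1.4042,57.13°,0.5476) → tip=(0.1087,0.1683,0.4952)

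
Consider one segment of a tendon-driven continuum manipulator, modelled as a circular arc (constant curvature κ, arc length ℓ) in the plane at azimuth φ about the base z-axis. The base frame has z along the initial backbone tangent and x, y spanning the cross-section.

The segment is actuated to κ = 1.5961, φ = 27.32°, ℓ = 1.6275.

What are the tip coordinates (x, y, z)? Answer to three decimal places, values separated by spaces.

1.033 0.534 0.324

θ = κ·ℓ = 1.5961 × 1.6275 = 2.59765 rad
ρ = (1 − cos θ)/κ = (1 − -0.85568)/1.5961 = 1.16263
z = sin θ / κ = 0.51751/1.5961 = 0.32423
x = ρ cos φ = 1.16263 × cos(27.32°) = 1.03295
y = ρ sin φ = 1.16263 × sin(27.32°) = 0.53360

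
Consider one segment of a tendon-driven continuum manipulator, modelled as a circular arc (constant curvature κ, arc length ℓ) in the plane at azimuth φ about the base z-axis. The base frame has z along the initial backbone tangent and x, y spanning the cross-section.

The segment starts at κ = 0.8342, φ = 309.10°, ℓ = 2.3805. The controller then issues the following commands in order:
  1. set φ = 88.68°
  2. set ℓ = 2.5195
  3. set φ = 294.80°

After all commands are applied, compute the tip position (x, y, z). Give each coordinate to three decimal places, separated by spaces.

initial: κ=0.8342, φ=309.10°, ℓ=2.3805
cmd 1: set φ=88.68° → (κ,φ,ℓ)=(0.8342,88.68°,2.3805) → tip=(0.0387,1.6817,1.0970)
cmd 2: set ℓ=2.5195 → (κ,φ,ℓ)=(0.8342,88.68°,2.5195) → tip=(0.0416,1.8053,1.0337)
cmd 3: set φ=294.80° → (κ,φ,ℓ)=(0.8342,294.80°,2.5195) → tip=(0.7574,-1.6392,1.0337)

0.757 -1.639 1.034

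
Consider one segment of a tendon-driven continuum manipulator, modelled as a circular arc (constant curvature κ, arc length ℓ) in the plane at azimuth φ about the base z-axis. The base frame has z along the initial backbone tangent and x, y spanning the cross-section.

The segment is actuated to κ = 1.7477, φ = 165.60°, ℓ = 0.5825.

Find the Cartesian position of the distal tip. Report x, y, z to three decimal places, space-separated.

-0.263 0.068 0.487

θ = κ·ℓ = 1.7477 × 0.5825 = 1.01804 rad
ρ = (1 − cos θ)/κ = (1 − 0.52504)/1.7477 = 0.27176
z = sin θ / κ = 0.85108/1.7477 = 0.48697
x = ρ cos φ = 0.27176 × cos(165.60°) = -0.26323
y = ρ sin φ = 0.27176 × sin(165.60°) = 0.06758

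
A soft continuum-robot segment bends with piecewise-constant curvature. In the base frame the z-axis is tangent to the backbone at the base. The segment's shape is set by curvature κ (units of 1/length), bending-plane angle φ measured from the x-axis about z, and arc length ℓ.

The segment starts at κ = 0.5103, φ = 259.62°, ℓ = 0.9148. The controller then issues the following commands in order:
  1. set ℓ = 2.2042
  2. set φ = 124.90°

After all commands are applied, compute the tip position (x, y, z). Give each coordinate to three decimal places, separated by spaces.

-0.638 0.914 1.768

initial: κ=0.5103, φ=259.62°, ℓ=0.9148
cmd 1: set ℓ=2.2042 → (κ,φ,ℓ)=(0.5103,259.62°,2.2042) → tip=(-0.2008,-1.0961,1.7679)
cmd 2: set φ=124.90° → (κ,φ,ℓ)=(0.5103,124.90°,2.2042) → tip=(-0.6376,0.9139,1.7679)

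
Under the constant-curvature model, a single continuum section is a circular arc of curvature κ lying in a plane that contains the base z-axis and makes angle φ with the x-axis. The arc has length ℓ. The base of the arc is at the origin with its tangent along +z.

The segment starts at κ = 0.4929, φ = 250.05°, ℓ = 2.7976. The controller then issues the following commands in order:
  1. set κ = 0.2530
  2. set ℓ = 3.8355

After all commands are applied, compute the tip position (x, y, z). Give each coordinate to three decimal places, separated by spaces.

initial: κ=0.4929, φ=250.05°, ℓ=2.7976
cmd 1: set κ=0.2530 → (κ,φ,ℓ)=(0.2530,250.05°,2.7976) → tip=(-0.3239,-0.8924,2.5698)
cmd 2: set ℓ=3.8355 → (κ,φ,ℓ)=(0.2530,250.05°,3.8355) → tip=(-0.5867,-1.6162,3.2613)

-0.587 -1.616 3.261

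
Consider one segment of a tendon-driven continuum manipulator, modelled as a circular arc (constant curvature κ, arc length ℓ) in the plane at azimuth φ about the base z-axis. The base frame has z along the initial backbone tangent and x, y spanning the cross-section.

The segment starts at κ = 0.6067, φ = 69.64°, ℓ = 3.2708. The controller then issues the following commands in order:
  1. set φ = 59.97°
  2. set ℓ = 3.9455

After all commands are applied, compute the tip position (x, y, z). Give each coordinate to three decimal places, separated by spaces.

initial: κ=0.6067, φ=69.64°, ℓ=3.2708
cmd 1: set φ=59.97° → (κ,φ,ℓ)=(0.6067,59.97°,3.2708) → tip=(1.1564,2.0005,1.5093)
cmd 2: set ℓ=3.9455 → (κ,φ,ℓ)=(0.6067,59.97°,3.9455) → tip=(1.4296,2.4732,1.1209)

1.430 2.473 1.121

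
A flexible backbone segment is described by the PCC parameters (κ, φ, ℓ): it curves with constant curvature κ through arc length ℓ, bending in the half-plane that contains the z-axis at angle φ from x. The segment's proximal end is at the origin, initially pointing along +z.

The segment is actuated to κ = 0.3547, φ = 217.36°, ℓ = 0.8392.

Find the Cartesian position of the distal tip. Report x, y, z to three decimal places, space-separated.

θ = κ·ℓ = 0.3547 × 0.8392 = 0.29766 rad
ρ = (1 − cos θ)/κ = (1 − 0.95602)/0.3547 = 0.12398
z = sin θ / κ = 0.29329/0.3547 = 0.82686
x = ρ cos φ = 0.12398 × cos(217.36°) = -0.09854
y = ρ sin φ = 0.12398 × sin(217.36°) = -0.07523

-0.099 -0.075 0.827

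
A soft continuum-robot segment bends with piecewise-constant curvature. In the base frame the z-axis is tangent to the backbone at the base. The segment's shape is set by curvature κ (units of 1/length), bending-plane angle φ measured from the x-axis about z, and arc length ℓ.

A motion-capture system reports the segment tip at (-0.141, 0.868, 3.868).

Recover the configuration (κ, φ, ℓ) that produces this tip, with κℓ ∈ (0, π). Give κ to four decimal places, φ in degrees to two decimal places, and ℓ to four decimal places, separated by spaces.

0.1118 99.23 3.9999

ρ = √(x²+y²) = √(-0.141² + 0.868²) = 0.87938
φ = atan2(y, x) mod 360° = atan2(0.868, -0.141) = 99.2267°
|p|² = ρ² + z² = 0.87938² + 3.868² = 15.73473
κ = 2ρ / |p|² = 2×0.87938 / 15.73473 = 0.11178
θ = 2·atan2(ρ, z) = 2·atan2(0.87938, 3.868) = 0.44709 rad
ℓ = θ/κ = 0.44709/0.11178 = 3.99993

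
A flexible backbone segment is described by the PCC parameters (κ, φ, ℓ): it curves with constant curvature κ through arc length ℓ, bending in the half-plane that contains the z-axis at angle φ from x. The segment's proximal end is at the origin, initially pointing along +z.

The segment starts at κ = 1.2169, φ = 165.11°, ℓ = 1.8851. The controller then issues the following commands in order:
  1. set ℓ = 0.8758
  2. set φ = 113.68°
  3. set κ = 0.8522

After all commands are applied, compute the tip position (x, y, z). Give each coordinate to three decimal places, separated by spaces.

-0.125 0.286 0.797

initial: κ=1.2169, φ=165.11°, ℓ=1.8851
cmd 1: set ℓ=0.8758 → (κ,φ,ℓ)=(1.2169,165.11°,0.8758) → tip=(-0.4099,0.1090,0.7192)
cmd 2: set φ=113.68° → (κ,φ,ℓ)=(1.2169,113.68°,0.8758) → tip=(-0.1704,0.3884,0.7192)
cmd 3: set κ=0.8522 → (κ,φ,ℓ)=(0.8522,113.68°,0.8758) → tip=(-0.1253,0.2857,0.7967)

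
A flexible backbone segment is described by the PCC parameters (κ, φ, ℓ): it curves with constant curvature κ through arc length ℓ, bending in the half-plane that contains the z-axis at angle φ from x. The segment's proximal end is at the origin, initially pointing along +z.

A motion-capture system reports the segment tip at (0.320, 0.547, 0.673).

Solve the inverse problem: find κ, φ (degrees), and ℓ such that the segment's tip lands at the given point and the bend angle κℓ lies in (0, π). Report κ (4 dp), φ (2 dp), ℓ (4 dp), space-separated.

ρ = √(x²+y²) = √(0.320² + 0.547²) = 0.63373
φ = atan2(y, x) mod 360° = atan2(0.547, 0.320) = 59.6720°
|p|² = ρ² + z² = 0.63373² + 0.673² = 0.85454
κ = 2ρ / |p|² = 2×0.63373 / 0.85454 = 1.48320
θ = 2·atan2(ρ, z) = 2·atan2(0.63373, 0.673) = 1.51070 rad
ℓ = θ/κ = 1.51070/1.48320 = 1.01854

1.4832 59.67 1.0185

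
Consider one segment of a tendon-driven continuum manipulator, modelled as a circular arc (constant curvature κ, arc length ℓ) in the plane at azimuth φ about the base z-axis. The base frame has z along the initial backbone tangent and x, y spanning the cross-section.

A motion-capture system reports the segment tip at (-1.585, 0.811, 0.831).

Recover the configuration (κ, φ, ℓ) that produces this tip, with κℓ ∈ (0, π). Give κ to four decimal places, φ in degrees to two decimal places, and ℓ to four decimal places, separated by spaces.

0.9224 152.90 2.4591

ρ = √(x²+y²) = √(-1.585² + 0.811²) = 1.78043
φ = atan2(y, x) mod 360° = atan2(0.811, -1.585) = 152.9024°
|p|² = ρ² + z² = 1.78043² + 0.831² = 3.86051
κ = 2ρ / |p|² = 2×1.78043 / 3.86051 = 0.92238
θ = 2·atan2(ρ, z) = 2·atan2(1.78043, 0.831) = 2.26822 rad
ℓ = θ/κ = 2.26822/0.92238 = 2.45908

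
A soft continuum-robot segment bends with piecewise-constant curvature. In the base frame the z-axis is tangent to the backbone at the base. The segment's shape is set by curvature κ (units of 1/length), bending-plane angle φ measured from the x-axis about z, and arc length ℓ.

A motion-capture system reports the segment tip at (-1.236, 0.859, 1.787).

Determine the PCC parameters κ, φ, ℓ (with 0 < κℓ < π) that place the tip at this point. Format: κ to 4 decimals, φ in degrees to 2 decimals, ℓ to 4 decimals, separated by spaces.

ρ = √(x²+y²) = √(-1.236² + 0.859²) = 1.50518
φ = atan2(y, x) mod 360° = atan2(0.859, -1.236) = 145.2013°
|p|² = ρ² + z² = 1.50518² + 1.787² = 5.45895
κ = 2ρ / |p|² = 2×1.50518 / 5.45895 = 0.55146
θ = 2·atan2(ρ, z) = 2·atan2(1.50518, 1.787) = 1.40001 rad
ℓ = θ/κ = 1.40001/0.55146 = 2.53875

0.5515 145.20 2.5388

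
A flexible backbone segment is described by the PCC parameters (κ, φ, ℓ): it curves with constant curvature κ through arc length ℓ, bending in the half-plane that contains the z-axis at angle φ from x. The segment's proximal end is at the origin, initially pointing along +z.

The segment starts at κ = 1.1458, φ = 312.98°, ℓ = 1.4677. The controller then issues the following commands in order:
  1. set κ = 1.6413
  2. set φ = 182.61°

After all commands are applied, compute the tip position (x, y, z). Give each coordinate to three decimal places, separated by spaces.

initial: κ=1.1458, φ=312.98°, ℓ=1.4677
cmd 1: set κ=1.6413 → (κ,φ,ℓ)=(1.6413,312.98°,1.4677) → tip=(0.7242,-0.7771,0.4075)
cmd 2: set φ=182.61° → (κ,φ,ℓ)=(1.6413,182.61°,1.4677) → tip=(-1.0611,-0.0484,0.4075)

-1.061 -0.048 0.408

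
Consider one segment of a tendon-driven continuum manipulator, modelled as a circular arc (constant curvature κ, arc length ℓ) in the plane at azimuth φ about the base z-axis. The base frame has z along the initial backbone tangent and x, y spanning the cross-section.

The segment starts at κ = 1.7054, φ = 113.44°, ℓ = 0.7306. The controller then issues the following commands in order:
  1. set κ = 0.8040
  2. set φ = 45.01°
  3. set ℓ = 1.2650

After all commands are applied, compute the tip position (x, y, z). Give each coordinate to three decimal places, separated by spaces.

initial: κ=1.7054, φ=113.44°, ℓ=0.7306
cmd 1: set κ=0.8040 → (κ,φ,ℓ)=(0.8040,113.44°,0.7306) → tip=(-0.0829,0.1913,0.6893)
cmd 2: set φ=45.01° → (κ,φ,ℓ)=(0.8040,45.01°,0.7306) → tip=(0.1474,0.1474,0.6893)
cmd 3: set ℓ=1.2650 → (κ,φ,ℓ)=(0.8040,45.01°,1.2650) → tip=(0.4169,0.4171,1.0579)

0.417 0.417 1.058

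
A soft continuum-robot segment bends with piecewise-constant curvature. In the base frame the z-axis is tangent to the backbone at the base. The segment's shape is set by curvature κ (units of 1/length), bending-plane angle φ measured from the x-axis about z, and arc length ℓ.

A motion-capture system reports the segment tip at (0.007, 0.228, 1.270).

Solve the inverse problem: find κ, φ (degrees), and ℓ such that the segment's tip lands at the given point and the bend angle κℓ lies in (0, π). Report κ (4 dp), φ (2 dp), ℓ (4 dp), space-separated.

0.2740 88.24 1.2971

ρ = √(x²+y²) = √(0.007² + 0.228²) = 0.22811
φ = atan2(y, x) mod 360° = atan2(0.228, 0.007) = 88.2415°
|p|² = ρ² + z² = 0.22811² + 1.270² = 1.66493
κ = 2ρ / |p|² = 2×0.22811 / 1.66493 = 0.27401
θ = 2·atan2(ρ, z) = 2·atan2(0.22811, 1.270) = 0.35543 rad
ℓ = θ/κ = 0.35543/0.27401 = 1.29714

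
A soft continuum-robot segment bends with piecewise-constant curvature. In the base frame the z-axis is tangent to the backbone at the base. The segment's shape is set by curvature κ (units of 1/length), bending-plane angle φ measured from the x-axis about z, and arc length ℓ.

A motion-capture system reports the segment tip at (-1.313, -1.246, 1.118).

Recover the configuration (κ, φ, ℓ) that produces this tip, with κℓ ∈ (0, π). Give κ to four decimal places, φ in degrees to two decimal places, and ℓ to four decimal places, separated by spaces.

0.7998 223.50 2.5444

ρ = √(x²+y²) = √(-1.313² + -1.246²) = 1.81011
φ = atan2(y, x) mod 360° = atan2(-1.246, -1.313) = 223.5002°
|p|² = ρ² + z² = 1.81011² + 1.118² = 4.52641
κ = 2ρ / |p|² = 2×1.81011 / 4.52641 = 0.79980
θ = 2·atan2(ρ, z) = 2·atan2(1.81011, 1.118) = 2.03501 rad
ℓ = θ/κ = 2.03501/0.79980 = 2.54440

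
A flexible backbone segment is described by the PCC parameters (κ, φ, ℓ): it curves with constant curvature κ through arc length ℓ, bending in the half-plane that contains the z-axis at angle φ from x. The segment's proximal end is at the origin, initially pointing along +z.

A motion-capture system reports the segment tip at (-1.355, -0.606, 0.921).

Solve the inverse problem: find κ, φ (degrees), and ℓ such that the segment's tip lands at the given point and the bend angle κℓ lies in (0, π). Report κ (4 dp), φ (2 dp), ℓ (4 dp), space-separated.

ρ = √(x²+y²) = √(-1.355² + -0.606²) = 1.48434
φ = atan2(y, x) mod 360° = atan2(-0.606, -1.355) = 204.0957°
|p|² = ρ² + z² = 1.48434² + 0.921² = 3.05150
κ = 2ρ / |p|² = 2×1.48434 / 3.05150 = 0.97286
θ = 2·atan2(ρ, z) = 2·atan2(1.48434, 0.921) = 2.03091 rad
ℓ = θ/κ = 2.03091/0.97286 = 2.08757

0.9729 204.10 2.0876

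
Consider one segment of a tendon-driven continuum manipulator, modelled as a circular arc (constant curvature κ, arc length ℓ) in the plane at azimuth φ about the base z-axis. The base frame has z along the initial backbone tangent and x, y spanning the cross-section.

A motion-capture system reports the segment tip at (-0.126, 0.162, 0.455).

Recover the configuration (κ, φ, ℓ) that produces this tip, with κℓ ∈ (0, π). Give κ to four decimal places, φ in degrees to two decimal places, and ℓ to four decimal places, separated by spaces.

1.6475 127.87 0.5144

ρ = √(x²+y²) = √(-0.126² + 0.162²) = 0.20523
φ = atan2(y, x) mod 360° = atan2(0.162, -0.126) = 127.8750°
|p|² = ρ² + z² = 0.20523² + 0.455² = 0.24915
κ = 2ρ / |p|² = 2×0.20523 / 0.24915 = 1.64749
θ = 2·atan2(ρ, z) = 2·atan2(0.20523, 0.455) = 0.84747 rad
ℓ = θ/κ = 0.84747/1.64749 = 0.51440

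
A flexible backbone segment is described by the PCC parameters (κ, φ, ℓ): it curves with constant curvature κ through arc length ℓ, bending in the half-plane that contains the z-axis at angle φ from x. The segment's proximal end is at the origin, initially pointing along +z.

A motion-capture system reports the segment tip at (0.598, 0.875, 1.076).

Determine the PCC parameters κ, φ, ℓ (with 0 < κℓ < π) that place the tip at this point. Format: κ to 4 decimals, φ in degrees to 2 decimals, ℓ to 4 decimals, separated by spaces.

0.9293 55.65 1.6741

ρ = √(x²+y²) = √(0.598² + 0.875²) = 1.05982
φ = atan2(y, x) mod 360° = atan2(0.875, 0.598) = 55.6502°
|p|² = ρ² + z² = 1.05982² + 1.076² = 2.28100
κ = 2ρ / |p|² = 2×1.05982 / 2.28100 = 0.92926
θ = 2·atan2(ρ, z) = 2·atan2(1.05982, 1.076) = 1.55565 rad
ℓ = θ/κ = 1.55565/0.92926 = 1.67407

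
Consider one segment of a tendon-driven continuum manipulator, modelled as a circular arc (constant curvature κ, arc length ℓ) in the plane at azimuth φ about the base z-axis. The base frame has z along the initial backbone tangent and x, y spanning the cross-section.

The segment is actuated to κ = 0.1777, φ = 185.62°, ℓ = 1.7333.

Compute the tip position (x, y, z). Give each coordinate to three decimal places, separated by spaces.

θ = κ·ℓ = 0.1777 × 1.7333 = 0.30801 rad
ρ = (1 − cos θ)/κ = (1 − 0.95294)/0.1777 = 0.26483
z = sin θ / κ = 0.30316/0.1777 = 1.70602
x = ρ cos φ = 0.26483 × cos(185.62°) = -0.26356
y = ρ sin φ = 0.26483 × sin(185.62°) = -0.02593

-0.264 -0.026 1.706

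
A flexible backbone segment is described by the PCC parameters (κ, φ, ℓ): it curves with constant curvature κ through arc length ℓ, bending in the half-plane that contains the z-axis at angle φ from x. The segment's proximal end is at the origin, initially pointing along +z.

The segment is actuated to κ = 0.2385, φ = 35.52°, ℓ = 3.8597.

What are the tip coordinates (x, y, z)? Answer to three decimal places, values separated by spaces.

θ = κ·ℓ = 0.2385 × 3.8597 = 0.92054 rad
ρ = (1 − cos θ)/κ = (1 − 0.60539)/0.2385 = 1.65454
z = sin θ / κ = 0.79593/0.2385 = 3.33722
x = ρ cos φ = 1.65454 × cos(35.52°) = 1.34665
y = ρ sin φ = 1.65454 × sin(35.52°) = 0.96127

1.347 0.961 3.337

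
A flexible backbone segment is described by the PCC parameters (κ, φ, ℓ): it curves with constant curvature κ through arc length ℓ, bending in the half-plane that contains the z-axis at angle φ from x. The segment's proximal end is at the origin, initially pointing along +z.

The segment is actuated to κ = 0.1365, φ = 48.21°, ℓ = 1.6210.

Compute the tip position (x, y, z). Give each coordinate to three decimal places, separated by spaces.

0.119 0.133 1.608

θ = κ·ℓ = 0.1365 × 1.6210 = 0.22127 rad
ρ = (1 − cos θ)/κ = (1 − 0.97562)/0.1365 = 0.17861
z = sin θ / κ = 0.21947/0.1365 = 1.60781
x = ρ cos φ = 0.17861 × cos(48.21°) = 0.11902
y = ρ sin φ = 0.17861 × sin(48.21°) = 0.13317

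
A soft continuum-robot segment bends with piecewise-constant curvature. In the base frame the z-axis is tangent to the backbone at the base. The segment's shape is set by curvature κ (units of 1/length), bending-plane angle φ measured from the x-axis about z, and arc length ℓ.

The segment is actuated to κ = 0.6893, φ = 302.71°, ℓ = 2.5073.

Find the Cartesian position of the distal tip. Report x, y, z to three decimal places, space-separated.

θ = κ·ℓ = 0.6893 × 2.5073 = 1.72828 rad
ρ = (1 − cos θ)/κ = (1 − -0.15684)/0.6893 = 1.67828
z = sin θ / κ = 0.98762/0.6893 = 1.43279
x = ρ cos φ = 1.67828 × cos(302.71°) = 0.90692
y = ρ sin φ = 1.67828 × sin(302.71°) = -1.41213

0.907 -1.412 1.433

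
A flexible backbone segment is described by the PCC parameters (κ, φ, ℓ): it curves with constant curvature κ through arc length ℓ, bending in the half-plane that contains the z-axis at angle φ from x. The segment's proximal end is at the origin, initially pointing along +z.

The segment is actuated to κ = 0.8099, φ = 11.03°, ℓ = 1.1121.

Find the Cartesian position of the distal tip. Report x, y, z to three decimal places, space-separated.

θ = κ·ℓ = 0.8099 × 1.1121 = 0.90069 rad
ρ = (1 − cos θ)/κ = (1 − 0.62107)/0.8099 = 0.46787
z = sin θ / κ = 0.78376/0.8099 = 0.96772
x = ρ cos φ = 0.46787 × cos(11.03°) = 0.45923
y = ρ sin φ = 0.46787 × sin(11.03°) = 0.08951

0.459 0.090 0.968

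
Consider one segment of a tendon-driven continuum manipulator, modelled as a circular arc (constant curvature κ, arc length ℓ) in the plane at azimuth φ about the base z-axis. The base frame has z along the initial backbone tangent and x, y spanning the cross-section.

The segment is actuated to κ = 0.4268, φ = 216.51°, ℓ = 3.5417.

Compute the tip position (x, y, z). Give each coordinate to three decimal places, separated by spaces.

θ = κ·ℓ = 0.4268 × 3.5417 = 1.51160 rad
ρ = (1 − cos θ)/κ = (1 − 0.05916)/0.4268 = 2.20440
z = sin θ / κ = 0.99825/0.4268 = 2.33891
x = ρ cos φ = 2.20440 × cos(216.51°) = -1.77179
y = ρ sin φ = 2.20440 × sin(216.51°) = -1.31153

-1.772 -1.312 2.339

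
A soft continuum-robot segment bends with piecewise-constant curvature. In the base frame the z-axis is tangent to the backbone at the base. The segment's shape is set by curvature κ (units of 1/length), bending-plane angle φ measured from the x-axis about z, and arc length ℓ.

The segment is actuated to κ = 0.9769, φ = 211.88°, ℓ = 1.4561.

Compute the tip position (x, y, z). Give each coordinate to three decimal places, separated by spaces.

-0.741 -0.461 1.012

θ = κ·ℓ = 0.9769 × 1.4561 = 1.42246 rad
ρ = (1 − cos θ)/κ = (1 − 0.14779)/0.9769 = 0.87236
z = sin θ / κ = 0.98902/0.9769 = 1.01241
x = ρ cos φ = 0.87236 × cos(211.88°) = -0.74077
y = ρ sin φ = 0.87236 × sin(211.88°) = -0.46073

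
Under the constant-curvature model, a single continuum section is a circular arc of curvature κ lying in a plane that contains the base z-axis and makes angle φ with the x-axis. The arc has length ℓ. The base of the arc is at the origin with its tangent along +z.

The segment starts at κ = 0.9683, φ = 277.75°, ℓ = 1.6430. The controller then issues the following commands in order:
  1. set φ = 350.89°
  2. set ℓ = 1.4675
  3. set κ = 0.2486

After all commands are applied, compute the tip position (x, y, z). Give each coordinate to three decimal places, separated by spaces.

0.261 -0.042 1.435

initial: κ=0.9683, φ=277.75°, ℓ=1.6430
cmd 1: set φ=350.89° → (κ,φ,ℓ)=(0.9683,350.89°,1.6430) → tip=(1.0402,-0.1668,1.0325)
cmd 2: set ℓ=1.4675 → (κ,φ,ℓ)=(0.9683,350.89°,1.4675) → tip=(0.8675,-0.1391,1.0212)
cmd 3: set κ=0.2486 → (κ,φ,ℓ)=(0.2486,350.89°,1.4675) → tip=(0.2614,-0.0419,1.4352)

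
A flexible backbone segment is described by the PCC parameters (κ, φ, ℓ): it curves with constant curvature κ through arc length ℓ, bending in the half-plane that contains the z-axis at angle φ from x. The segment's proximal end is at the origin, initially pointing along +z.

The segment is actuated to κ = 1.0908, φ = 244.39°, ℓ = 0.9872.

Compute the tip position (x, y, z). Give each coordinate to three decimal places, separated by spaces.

-0.208 -0.435 0.807

θ = κ·ℓ = 1.0908 × 0.9872 = 1.07684 rad
ρ = (1 − cos θ)/κ = (1 − 0.47411)/1.0908 = 0.48211
z = sin θ / κ = 0.88046/1.0908 = 0.80717
x = ρ cos φ = 0.48211 × cos(244.39°) = -0.20839
y = ρ sin φ = 0.48211 × sin(244.39°) = -0.43475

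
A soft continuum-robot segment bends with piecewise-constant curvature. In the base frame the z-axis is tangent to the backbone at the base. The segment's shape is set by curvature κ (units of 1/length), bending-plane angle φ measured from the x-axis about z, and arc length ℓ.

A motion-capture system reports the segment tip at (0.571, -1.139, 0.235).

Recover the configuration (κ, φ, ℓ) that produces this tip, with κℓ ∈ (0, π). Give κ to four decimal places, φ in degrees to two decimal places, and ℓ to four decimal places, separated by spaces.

ρ = √(x²+y²) = √(0.571² + -1.139²) = 1.27411
φ = atan2(y, x) mod 360° = atan2(-1.139, 0.571) = 296.6254°
|p|² = ρ² + z² = 1.27411² + 0.235² = 1.67859
κ = 2ρ / |p|² = 2×1.27411 / 1.67859 = 1.51808
θ = 2·atan2(ρ, z) = 2·atan2(1.27411, 0.235) = 2.77681 rad
ℓ = θ/κ = 2.77681/1.51808 = 1.82916

1.5181 296.63 1.8292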